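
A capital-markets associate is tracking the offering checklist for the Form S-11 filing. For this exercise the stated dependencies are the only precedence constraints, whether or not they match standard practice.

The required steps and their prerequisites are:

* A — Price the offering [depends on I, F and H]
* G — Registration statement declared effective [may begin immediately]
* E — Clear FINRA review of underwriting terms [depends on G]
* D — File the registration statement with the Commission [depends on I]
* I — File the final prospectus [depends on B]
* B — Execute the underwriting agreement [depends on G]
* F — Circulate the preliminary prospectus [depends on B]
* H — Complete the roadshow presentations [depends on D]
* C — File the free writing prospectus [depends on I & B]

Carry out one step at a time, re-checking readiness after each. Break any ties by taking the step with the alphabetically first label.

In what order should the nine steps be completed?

G, B, E, F, I, C, D, H, A

G has no prerequisites → G first.
Ready: B and E. B has the earlier label → B.
Now E, F and I have their prerequisites met. E has the earlier label, so E next.
Ready: F and I. F has the earlier label → F.
Next only I has its prerequisites met → I.
Now C and D have their prerequisites met. C has the earlier label, so C next.
Next only D has its prerequisites met → D.
Next only H has its prerequisites met → H.
A needed F, H and I, now all done → A.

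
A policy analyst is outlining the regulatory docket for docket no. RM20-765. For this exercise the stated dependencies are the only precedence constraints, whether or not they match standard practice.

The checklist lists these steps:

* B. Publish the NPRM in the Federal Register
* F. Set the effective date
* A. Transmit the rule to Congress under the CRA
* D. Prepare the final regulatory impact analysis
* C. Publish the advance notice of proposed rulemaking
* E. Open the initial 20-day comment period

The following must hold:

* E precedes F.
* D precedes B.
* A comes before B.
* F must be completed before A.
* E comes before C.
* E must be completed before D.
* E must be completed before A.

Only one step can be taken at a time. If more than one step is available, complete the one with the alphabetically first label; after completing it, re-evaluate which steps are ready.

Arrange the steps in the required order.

E → C → D → F → A → B

Only E has no prerequisites, so it is first.
Ready: C, D and F. C has the earlier label → C.
D and F are both available; D has the earlier label → D.
Next only F has its prerequisites met → F.
A is the only step now ready → A.
B needed A and D, now all done → B.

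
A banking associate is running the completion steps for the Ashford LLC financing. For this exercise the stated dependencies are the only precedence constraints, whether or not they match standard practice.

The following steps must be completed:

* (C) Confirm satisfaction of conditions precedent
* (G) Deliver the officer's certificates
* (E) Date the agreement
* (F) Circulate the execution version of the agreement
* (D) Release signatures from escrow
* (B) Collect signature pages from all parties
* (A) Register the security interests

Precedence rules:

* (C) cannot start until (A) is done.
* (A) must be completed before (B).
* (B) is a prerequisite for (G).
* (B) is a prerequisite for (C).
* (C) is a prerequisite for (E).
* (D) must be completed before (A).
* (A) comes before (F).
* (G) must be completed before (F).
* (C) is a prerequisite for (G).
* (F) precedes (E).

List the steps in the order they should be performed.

(D) is the only step with nothing outstanding, so it goes first.
That leaves (A) as the only ready step → (A).
(B) is the only step now ready → (B).
That leaves (C) as the only ready step → (C).
Next only (G) has its prerequisites met → (G).
Next only (F) has its prerequisites met → (F).
(E) is the only step now ready → (E).

(D), (A), (B), (C), (G), (F), (E)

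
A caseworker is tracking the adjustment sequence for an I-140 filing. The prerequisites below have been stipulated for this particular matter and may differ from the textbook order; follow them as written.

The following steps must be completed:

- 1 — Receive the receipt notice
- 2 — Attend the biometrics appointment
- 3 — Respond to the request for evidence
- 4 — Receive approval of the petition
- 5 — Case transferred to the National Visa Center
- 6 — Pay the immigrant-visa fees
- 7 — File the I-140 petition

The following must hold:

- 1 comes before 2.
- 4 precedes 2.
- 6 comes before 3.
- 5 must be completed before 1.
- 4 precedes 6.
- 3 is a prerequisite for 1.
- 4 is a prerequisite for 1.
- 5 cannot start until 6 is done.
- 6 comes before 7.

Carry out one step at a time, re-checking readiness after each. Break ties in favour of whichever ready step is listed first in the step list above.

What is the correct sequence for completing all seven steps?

4 is the only step with nothing outstanding, so it goes first.
6 is the only step now ready → 6.
Now 3, 5 and 7 have their prerequisites met. 3 is listed earlier, so 3 next.
Ready: 5 and 7. 5 is listed earlier → 5.
1 and 7 are both available; 1 is listed earlier → 1.
2 now also ready, so the ready set is {2, 7}; 2 is listed earlier → 2.
That leaves 7 as the only ready step → 7.

4, 6, 3, 5, 1, 2, 7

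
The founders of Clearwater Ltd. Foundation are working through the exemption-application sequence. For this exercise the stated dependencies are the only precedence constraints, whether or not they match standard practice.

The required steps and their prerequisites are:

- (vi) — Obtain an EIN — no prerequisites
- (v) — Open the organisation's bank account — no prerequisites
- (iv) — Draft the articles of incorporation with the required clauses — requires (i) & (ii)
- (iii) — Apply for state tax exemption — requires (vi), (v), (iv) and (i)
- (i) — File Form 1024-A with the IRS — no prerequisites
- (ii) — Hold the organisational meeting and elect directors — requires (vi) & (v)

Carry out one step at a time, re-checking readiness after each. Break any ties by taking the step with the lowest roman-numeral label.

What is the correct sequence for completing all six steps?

Nothing is required for (i), (v) and (vi). (i) has the earlier label → (i) first.
(v) and (vi) are both available; (v) has the earlier label → (v).
(vi) is the only step now ready → (vi).
(ii) needed (v) and (vi), now all done → (ii).
Next only (iv) has its prerequisites met → (iv).
(iii) is the only step now ready → (iii).

(i), (v), (vi), (ii), (iv), (iii)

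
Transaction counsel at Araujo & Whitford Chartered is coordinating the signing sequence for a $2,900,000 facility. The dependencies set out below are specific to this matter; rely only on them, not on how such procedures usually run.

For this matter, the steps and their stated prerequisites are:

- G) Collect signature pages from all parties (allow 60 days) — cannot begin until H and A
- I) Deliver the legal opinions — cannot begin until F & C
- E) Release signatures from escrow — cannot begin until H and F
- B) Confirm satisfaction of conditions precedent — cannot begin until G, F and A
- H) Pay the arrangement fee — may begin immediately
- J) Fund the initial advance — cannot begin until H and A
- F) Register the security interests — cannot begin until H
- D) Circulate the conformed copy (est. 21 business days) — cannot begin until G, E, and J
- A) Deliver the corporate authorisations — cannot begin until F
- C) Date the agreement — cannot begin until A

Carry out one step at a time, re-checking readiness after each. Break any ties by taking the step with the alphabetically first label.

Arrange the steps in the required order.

H, F, A, C, E, G, B, I, J, D

H is the only step with nothing outstanding, so it goes first.
That leaves F as the only ready step → F.
Ready: A and E. A has the earlier label → A.
C, G and J now also ready, so the ready set is {C, E, G, J}; C has the earlier label → C.
Now E, G, I and J have their prerequisites met. E has the earlier label, so E next.
G, I and J are all available; G has the earlier label → G.
Ready: B, I and J. B has the earlier label → B.
Ready: I and J. I has the earlier label → I.
J is the only step now ready → J.
Next only D has its prerequisites met → D.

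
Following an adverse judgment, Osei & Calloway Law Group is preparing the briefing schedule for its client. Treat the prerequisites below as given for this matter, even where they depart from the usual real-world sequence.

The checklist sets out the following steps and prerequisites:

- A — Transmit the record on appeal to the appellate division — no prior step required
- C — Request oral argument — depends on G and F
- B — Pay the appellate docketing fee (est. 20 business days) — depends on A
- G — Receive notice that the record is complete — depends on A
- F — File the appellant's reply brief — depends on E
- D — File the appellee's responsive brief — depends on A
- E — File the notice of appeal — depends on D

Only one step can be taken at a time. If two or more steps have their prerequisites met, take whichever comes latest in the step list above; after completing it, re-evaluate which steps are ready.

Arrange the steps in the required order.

A is the only step with nothing outstanding, so it goes first.
Ready: D, G and B. D is listed later → D.
Ready: E, G and B. E is listed later → E.
F now also ready, so the ready set is {F, G, B}; F is listed later → F.
Now G and B have their prerequisites met. G is listed later, so G next.
C now also ready, so the ready set is {B, C}; B is listed later → B.
C needed F and G, now all done → C.

A D E F G B C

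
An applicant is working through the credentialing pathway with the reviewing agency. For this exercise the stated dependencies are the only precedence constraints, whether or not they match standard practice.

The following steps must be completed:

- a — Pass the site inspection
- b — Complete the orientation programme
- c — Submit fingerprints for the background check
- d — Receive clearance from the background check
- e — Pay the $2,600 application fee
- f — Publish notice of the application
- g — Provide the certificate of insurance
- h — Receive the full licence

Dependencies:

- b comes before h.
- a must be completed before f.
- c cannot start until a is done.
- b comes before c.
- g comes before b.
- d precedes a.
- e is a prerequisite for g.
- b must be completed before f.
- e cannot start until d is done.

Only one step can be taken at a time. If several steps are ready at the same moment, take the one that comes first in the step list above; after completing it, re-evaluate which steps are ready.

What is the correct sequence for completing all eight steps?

d, a, e, g, b, c, f, h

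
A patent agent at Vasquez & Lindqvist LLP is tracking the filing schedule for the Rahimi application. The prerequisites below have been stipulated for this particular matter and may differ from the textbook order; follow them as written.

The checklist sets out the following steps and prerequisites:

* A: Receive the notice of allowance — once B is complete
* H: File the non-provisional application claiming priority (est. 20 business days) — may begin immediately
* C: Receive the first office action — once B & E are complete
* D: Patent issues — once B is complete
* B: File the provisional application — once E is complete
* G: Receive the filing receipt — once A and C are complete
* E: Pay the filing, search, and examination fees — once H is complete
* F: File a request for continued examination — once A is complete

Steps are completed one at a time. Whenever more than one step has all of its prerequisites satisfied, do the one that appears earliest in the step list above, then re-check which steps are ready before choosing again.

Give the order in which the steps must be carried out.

H, E, B, A, C, D, G, F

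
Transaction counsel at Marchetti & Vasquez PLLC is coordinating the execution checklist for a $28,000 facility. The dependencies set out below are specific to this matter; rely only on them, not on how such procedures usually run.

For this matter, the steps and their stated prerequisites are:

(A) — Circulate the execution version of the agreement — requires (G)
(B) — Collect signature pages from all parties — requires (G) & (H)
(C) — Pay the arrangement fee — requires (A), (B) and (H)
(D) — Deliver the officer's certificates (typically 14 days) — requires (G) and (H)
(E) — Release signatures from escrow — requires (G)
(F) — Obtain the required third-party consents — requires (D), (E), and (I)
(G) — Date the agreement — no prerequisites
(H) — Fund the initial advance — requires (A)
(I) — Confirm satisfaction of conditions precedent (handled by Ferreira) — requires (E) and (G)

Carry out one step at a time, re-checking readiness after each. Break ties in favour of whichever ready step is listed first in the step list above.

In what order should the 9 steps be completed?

(G) has no prerequisites → (G) first.
Ready: (A) and (E). (A) is listed earlier → (A).
Ready: (E) and (H). (E) is listed earlier → (E).
(I) now also ready, so the ready set is {(H), (I)}; (H) is listed earlier → (H).
(B) and (D) now also ready, so the ready set is {(B), (D), (I)}; (B) is listed earlier → (B).
Ready: (C), (D) and (I). (C) is listed earlier → (C).
(D) and (I) are both available; (D) is listed earlier → (D).
(I) is the only step now ready → (I).
Next only (F) has its prerequisites met → (F).

(G), (A), (E), (H), (B), (C), (D), (I), (F)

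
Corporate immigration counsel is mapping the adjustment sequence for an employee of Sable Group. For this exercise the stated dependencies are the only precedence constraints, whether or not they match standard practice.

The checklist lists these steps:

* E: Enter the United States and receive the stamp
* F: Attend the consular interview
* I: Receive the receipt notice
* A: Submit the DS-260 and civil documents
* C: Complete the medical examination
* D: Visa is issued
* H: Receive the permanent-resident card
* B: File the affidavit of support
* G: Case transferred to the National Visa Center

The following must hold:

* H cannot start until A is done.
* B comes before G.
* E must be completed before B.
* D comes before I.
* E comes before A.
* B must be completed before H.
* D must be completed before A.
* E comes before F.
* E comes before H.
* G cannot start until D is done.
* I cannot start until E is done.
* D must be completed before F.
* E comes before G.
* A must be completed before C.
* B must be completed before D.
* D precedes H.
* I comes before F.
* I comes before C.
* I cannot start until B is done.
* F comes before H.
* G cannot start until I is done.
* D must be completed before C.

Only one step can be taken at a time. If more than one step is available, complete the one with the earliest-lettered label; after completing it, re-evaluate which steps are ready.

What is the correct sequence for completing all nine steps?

E has no prerequisites → E first.
B needed E, now all done → B.
D is the only step now ready → D.
Ready: A and I. A has the earlier label → A.
That leaves I as the only ready step → I.
Now C, F and G have their prerequisites met. C has the earlier label, so C next.
Ready: F and G. F has the earlier label → F.
H now also ready, so the ready set is {G, H}; G has the earlier label → G.
H needed A, B, D, E and F, now all done → H.

E B D A I C F G H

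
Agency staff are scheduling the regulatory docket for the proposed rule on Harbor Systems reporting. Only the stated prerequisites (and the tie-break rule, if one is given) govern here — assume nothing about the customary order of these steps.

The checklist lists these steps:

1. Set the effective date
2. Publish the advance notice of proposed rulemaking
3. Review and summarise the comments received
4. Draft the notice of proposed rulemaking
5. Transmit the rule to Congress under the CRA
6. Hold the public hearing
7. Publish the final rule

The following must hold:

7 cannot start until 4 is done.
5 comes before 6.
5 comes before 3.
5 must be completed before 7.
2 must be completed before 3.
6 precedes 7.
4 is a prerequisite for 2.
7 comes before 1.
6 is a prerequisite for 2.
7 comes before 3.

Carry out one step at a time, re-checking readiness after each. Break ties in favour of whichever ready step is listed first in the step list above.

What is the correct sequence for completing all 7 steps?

4 and 5 have no prerequisites; 4 is listed earlier, so 4 is first.
5 is the only step now ready → 5.
That leaves 6 as the only ready step → 6.
2 and 7 are both available; 2 is listed earlier → 2.
7 needed 4, 5 and 6, now all done → 7.
1 and 3 are both available; 1 is listed earlier → 1.
3 needed 2, 5 and 7, now all done → 3.

4 → 5 → 6 → 2 → 7 → 1 → 3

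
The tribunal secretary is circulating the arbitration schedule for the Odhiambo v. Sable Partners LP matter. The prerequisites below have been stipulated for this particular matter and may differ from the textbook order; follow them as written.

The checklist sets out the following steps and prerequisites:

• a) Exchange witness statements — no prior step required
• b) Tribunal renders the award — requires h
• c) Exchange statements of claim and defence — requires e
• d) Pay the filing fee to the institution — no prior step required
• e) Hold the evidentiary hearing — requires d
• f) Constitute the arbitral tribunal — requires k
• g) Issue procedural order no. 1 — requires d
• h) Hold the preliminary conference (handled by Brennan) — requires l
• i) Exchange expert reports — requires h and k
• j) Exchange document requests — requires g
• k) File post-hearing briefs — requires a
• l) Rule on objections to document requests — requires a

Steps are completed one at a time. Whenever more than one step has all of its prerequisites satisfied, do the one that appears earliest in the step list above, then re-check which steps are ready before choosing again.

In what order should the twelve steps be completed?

a → d → e → c → g → j → k → f → l → h → b → i

a and d have no prerequisites; a is listed earlier, so a is first.
k and l now also ready, so the ready set is {d, k, l}; d is listed earlier → d.
e, g, k and l are all available; e is listed earlier → e.
c now also ready, so the ready set is {c, g, k, l}; c is listed earlier → c.
Ready: g, k and l. g is listed earlier → g.
j now also ready, so the ready set is {j, k, l}; j is listed earlier → j.
k and l are both available; k is listed earlier → k.
f now also ready, so the ready set is {f, l}; f is listed earlier → f.
l needed a, now all done → l.
h needed l, now all done → h.
Ready: b and i. b is listed earlier → b.
i needed h and k, now all done → i.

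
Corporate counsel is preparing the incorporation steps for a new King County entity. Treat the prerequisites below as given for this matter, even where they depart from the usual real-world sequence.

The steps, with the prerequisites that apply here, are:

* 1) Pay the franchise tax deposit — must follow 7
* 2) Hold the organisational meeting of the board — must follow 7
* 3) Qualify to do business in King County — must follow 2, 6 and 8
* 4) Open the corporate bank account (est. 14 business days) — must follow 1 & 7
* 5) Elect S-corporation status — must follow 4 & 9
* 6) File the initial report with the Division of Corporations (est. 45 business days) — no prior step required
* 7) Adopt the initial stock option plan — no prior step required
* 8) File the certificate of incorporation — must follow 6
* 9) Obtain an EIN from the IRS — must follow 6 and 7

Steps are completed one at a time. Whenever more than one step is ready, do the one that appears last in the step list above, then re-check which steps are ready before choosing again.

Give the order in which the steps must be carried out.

7 and 6 have no prerequisites; 7 is listed later, so 7 is first.
6, 2 and 1 are all available; 6 is listed later → 6.
Now 9, 8, 2 and 1 have their prerequisites met. 9 is listed later, so 9 next.
8, 2 and 1 are all available; 8 is listed later → 8.
Now 2 and 1 have their prerequisites met. 2 is listed later, so 2 next.
3 now also ready, so the ready set is {3, 1}; 3 is listed later → 3.
1 needed 7, now all done → 1.
4 is the only step now ready → 4.
Next only 5 has its prerequisites met → 5.

7, 6, 9, 8, 2, 3, 1, 4, 5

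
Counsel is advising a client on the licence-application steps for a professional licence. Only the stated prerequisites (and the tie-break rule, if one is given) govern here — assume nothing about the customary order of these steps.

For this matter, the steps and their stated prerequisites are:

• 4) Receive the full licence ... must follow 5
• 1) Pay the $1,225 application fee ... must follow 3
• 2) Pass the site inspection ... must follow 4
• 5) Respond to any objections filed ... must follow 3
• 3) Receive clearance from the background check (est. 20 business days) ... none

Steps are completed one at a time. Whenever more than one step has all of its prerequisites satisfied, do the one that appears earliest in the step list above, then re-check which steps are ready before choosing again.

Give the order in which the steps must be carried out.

3 1 5 4 2

Only 3 has no prerequisites, so it is first.
1 and 5 are both available; 1 is listed earlier → 1.
5 is the only step now ready → 5.
4 needed 5, now all done → 4.
2 needed 4, now all done → 2.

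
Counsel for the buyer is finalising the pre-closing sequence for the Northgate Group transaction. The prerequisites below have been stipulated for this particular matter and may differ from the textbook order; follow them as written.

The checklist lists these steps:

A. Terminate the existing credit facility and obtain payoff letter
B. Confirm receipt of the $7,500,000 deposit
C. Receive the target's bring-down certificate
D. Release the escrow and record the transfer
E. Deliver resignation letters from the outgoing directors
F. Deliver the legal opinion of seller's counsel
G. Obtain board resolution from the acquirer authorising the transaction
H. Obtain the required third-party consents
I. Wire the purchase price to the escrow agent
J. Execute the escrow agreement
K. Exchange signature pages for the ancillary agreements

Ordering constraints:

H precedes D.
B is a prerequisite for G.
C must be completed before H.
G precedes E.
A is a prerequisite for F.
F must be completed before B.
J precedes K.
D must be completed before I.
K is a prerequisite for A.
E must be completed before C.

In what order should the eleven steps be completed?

J, K, A, F, B, G, E, C, H, D, I

Only J has no prerequisites, so it is first.
Next only K has its prerequisites met → K.
A needed K, now all done → A.
That leaves F as the only ready step → F.
B is the only step now ready → B.
G needed B, now all done → G.
Next only E has its prerequisites met → E.
C needed E, now all done → C.
H needed C, now all done → H.
That leaves D as the only ready step → D.
I needed D, now all done → I.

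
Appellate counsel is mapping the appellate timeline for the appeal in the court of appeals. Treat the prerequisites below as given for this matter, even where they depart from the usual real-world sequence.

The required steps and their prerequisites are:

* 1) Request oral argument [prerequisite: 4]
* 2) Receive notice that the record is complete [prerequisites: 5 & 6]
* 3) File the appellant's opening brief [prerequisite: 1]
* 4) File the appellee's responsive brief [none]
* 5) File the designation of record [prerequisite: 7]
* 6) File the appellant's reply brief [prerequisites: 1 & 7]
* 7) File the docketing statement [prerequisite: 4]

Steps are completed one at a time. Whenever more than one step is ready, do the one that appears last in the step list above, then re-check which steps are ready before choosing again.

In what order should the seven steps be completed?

Only 4 has no prerequisites, so it is first.
7 and 1 are both available; 7 is listed later → 7.
5 now also ready, so the ready set is {5, 1}; 5 is listed later → 5.
1 needed 4, now all done → 1.
6 and 3 are both available; 6 is listed later → 6.
2 now also ready, so the ready set is {3, 2}; 3 is listed later → 3.
Next only 2 has its prerequisites met → 2.

4 → 7 → 5 → 1 → 6 → 3 → 2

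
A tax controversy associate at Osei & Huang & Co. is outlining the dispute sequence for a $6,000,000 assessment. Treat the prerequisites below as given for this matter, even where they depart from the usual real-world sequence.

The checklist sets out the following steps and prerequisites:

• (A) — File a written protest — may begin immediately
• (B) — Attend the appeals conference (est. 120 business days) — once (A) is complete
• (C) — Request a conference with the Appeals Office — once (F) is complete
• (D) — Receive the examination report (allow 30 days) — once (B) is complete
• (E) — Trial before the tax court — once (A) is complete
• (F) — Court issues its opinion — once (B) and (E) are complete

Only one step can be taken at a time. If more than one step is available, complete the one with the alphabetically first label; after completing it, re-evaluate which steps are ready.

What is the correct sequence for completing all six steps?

Only (A) has no prerequisites, so it is first.
Ready: (B) and (E). (B) has the earlier label → (B).
Ready: (D) and (E). (D) has the earlier label → (D).
Next only (E) has its prerequisites met → (E).
(F) needed (B) and (E), now all done → (F).
(C) is the only step now ready → (C).

(A) → (B) → (D) → (E) → (F) → (C)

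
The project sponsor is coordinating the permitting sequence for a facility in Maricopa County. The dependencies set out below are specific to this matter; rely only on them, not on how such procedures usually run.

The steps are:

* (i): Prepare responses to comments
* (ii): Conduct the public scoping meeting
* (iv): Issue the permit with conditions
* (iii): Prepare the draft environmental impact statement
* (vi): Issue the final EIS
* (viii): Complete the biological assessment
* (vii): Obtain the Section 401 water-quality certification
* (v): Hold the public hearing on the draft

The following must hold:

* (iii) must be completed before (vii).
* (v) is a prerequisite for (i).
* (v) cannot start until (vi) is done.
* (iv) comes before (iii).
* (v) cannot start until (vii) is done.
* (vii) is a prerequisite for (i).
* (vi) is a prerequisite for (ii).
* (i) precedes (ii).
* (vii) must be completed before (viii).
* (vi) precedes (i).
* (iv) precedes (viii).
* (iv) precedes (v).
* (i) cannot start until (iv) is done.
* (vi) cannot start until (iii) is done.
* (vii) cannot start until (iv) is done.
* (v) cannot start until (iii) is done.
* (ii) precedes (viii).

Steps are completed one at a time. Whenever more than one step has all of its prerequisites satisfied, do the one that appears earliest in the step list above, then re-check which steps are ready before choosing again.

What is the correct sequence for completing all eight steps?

(iv), (iii), (vi), (vii), (v), (i), (ii), (viii)

Only (iv) has no prerequisites, so it is first.
(iii) is the only step now ready → (iii).
Now (vi) and (vii) have their prerequisites met. (vi) is listed earlier, so (vi) next.
(vii) needed (iv) and (iii), now all done → (vii).
(v) needed (iv), (iii), (vi) and (vii), now all done → (v).
Next only (i) has its prerequisites met → (i).
That leaves (ii) as the only ready step → (ii).
(viii) is the only step now ready → (viii).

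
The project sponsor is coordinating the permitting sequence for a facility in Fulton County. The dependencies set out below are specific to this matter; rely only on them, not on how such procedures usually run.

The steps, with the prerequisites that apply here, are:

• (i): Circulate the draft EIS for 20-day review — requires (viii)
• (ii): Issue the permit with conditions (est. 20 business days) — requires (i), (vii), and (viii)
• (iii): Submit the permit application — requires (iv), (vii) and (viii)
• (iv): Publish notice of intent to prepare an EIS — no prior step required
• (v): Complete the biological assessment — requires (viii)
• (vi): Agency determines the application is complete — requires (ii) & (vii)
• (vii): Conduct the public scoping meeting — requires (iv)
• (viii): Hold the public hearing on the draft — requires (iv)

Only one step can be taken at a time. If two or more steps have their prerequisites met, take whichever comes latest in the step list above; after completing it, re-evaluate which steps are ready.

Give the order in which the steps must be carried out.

(iv) (viii) (vii) (v) (iii) (i) (ii) (vi)

(iv) is the only step with nothing outstanding, so it goes first.
Ready: (viii) and (vii). (viii) is listed later → (viii).
Ready: (vii), (v) and (i). (vii) is listed later → (vii).
Ready: (v), (iii) and (i). (v) is listed later → (v).
Now (iii) and (i) have their prerequisites met. (iii) is listed later, so (iii) next.
(i) is the only step now ready → (i).
That leaves (ii) as the only ready step → (ii).
That leaves (vi) as the only ready step → (vi).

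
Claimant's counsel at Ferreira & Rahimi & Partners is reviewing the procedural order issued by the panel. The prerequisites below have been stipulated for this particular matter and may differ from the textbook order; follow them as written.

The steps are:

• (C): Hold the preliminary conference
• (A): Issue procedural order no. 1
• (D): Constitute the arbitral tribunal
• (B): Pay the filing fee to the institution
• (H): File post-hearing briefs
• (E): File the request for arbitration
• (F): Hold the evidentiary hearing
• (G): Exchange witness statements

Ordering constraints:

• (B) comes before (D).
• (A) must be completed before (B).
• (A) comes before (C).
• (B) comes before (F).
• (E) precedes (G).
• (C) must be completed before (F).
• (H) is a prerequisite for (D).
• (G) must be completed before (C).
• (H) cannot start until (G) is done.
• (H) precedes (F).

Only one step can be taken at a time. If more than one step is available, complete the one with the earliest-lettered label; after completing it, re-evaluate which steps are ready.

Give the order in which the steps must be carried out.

Nothing is required for (A) and (E). (A) has the earlier label → (A) first.
(B) now also ready, so the ready set is {(B), (E)}; (B) has the earlier label → (B).
(E) is the only step now ready → (E).
Next only (G) has its prerequisites met → (G).
Now (C) and (H) have their prerequisites met. (C) has the earlier label, so (C) next.
(H) needed (G), now all done → (H).
Ready: (D) and (F). (D) has the earlier label → (D).
(F) is the only step now ready → (F).

(A), (B), (E), (G), (C), (H), (D), (F)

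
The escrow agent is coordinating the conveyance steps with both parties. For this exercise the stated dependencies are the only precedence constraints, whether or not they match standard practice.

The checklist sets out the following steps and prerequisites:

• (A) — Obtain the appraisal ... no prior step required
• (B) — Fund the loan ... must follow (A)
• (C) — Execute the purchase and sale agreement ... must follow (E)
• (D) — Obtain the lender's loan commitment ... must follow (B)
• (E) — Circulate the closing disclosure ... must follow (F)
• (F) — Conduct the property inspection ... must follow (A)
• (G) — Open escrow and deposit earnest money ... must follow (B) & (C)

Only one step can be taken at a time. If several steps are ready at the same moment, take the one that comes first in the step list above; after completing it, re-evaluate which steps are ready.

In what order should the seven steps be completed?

(A) is the only step with nothing outstanding, so it goes first.
Now (B) and (F) have their prerequisites met. (B) is listed earlier, so (B) next.
(D) now also ready, so the ready set is {(D), (F)}; (D) is listed earlier → (D).
(F) is the only step now ready → (F).
That leaves (E) as the only ready step → (E).
Next only (C) has its prerequisites met → (C).
(G) needed (B) and (C), now all done → (G).

(A), (B), (D), (F), (E), (C), (G)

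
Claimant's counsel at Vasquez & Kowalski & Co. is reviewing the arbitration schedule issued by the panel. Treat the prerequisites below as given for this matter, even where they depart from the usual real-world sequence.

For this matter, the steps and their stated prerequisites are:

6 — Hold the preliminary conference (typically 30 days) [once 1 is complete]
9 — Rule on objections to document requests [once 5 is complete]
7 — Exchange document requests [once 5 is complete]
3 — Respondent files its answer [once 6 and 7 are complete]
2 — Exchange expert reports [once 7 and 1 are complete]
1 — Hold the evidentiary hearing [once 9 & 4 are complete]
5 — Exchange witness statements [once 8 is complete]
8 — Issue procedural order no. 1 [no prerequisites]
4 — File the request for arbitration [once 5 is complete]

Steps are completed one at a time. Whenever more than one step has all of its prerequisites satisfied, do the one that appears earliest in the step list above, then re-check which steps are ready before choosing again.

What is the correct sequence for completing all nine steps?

8 → 5 → 9 → 7 → 4 → 1 → 6 → 3 → 2

8 is the only step with nothing outstanding, so it goes first.
5 needed 8, now all done → 5.
9, 7 and 4 are all available; 9 is listed earlier → 9.
Ready: 7 and 4. 7 is listed earlier → 7.
That leaves 4 as the only ready step → 4.
1 needed 9 and 4, now all done → 1.
Now 6 and 2 have their prerequisites met. 6 is listed earlier, so 6 next.
3 and 2 are both available; 3 is listed earlier → 3.
2 is the only step now ready → 2.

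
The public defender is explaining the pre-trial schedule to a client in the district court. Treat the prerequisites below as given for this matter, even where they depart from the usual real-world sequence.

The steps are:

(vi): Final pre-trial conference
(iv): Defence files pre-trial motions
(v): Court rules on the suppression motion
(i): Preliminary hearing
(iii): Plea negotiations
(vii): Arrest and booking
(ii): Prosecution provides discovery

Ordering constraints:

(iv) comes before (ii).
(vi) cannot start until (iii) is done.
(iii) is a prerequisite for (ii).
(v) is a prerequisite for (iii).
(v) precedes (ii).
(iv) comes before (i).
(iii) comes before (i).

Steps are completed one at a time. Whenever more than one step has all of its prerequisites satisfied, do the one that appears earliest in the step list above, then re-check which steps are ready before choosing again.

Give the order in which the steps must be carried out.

(iv) → (v) → (iii) → (vi) → (i) → (vii) → (ii)

Nothing is required for (iv), (v) and (vii). (iv) is listed earlier → (iv) first.
Ready: (v) and (vii). (v) is listed earlier → (v).
(iii) and (vii) are both available; (iii) is listed earlier → (iii).
(vi), (i), (vii) and (ii) are all available; (vi) is listed earlier → (vi).
Ready: (i), (vii) and (ii). (i) is listed earlier → (i).
Ready: (vii) and (ii). (vii) is listed earlier → (vii).
Next only (ii) has its prerequisites met → (ii).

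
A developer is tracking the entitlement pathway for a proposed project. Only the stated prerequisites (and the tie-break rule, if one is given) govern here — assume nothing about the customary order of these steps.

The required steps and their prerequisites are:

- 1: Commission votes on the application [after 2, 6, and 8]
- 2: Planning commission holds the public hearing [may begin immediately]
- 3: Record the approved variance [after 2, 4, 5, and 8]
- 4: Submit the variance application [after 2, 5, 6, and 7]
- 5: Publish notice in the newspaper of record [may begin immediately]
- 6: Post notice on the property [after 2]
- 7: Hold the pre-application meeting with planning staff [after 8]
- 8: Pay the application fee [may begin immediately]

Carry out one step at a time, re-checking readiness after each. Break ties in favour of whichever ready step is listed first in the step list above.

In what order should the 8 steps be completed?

2, 5, 6, 8, 1, 7, 4, 3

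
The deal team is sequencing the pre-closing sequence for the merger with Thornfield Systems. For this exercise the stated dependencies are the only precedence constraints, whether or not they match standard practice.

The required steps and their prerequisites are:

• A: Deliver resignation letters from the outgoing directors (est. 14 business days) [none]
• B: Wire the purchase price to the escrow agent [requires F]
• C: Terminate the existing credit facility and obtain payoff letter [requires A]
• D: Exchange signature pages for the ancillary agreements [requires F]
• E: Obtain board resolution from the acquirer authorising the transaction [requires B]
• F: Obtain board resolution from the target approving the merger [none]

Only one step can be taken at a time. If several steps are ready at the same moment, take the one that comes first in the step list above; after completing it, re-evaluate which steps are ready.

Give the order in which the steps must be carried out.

A and F have no prerequisites; A is listed earlier, so A is first.
C now also ready, so the ready set is {C, F}; C is listed earlier → C.
F is the only step now ready → F.
Ready: B and D. B is listed earlier → B.
Ready: D and E. D is listed earlier → D.
E needed B, now all done → E.

A, C, F, B, D, E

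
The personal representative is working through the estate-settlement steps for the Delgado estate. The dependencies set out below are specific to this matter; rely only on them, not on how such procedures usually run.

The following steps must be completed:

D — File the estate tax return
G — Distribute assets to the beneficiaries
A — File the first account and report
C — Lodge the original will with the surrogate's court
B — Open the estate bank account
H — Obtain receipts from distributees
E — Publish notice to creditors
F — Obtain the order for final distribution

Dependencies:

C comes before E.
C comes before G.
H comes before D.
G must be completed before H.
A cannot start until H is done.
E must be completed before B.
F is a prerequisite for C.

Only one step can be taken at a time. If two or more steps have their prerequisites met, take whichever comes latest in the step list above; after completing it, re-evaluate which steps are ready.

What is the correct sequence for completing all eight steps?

Only F has no prerequisites, so it is first.
Next only C has its prerequisites met → C.
E and G are both available; E is listed later → E.
Ready: B and G. B is listed later → B.
Next only G has its prerequisites met → G.
H is the only step now ready → H.
A and D are both available; A is listed later → A.
D needed H, now all done → D.

F, C, E, B, G, H, A, D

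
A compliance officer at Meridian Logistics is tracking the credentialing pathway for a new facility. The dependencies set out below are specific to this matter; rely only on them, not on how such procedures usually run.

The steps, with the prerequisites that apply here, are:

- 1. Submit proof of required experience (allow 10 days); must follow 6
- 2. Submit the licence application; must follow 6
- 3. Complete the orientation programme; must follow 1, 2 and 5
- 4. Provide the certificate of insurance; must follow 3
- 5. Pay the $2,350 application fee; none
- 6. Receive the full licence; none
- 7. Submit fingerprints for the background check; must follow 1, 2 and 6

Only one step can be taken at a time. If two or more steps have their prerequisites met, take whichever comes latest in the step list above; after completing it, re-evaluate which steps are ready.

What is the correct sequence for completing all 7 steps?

6 and 5 have no prerequisites; 6 is listed later, so 6 is first.
2 and 1 now also ready, so the ready set is {5, 2, 1}; 5 is listed later → 5.
Now 2 and 1 have their prerequisites met. 2 is listed later, so 2 next.
1 needed 6, now all done → 1.
Ready: 7 and 3. 7 is listed later → 7.
3 needed 5, 2 and 1, now all done → 3.
4 is the only step now ready → 4.

6 → 5 → 2 → 1 → 7 → 3 → 4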